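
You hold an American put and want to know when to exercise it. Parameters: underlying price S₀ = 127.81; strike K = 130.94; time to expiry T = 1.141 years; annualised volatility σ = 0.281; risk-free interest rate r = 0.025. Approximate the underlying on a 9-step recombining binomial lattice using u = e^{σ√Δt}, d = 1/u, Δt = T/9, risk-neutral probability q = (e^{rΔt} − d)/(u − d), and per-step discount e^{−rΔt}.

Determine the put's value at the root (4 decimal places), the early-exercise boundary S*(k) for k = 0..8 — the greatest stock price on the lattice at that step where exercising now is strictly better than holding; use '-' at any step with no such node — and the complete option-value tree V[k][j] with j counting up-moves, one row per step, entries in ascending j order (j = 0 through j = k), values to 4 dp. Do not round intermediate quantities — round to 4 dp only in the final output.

Δt=0.12678, u=1.10523, d=0.90479, q=0.49085, disc=e^(-rΔt)=0.99684
k=9 terminal: V=max(K-S,0) → 79.0009 67.4947 53.4397 36.2709 15.2988 0.0000 0.0000 0.0000 0.0000 0.0000
k=8: j=0 S=57.4046 intr=73.5354 cont=73.1210 V=73.5354[EX]; j=1 S=70.1215 intr=60.8185 cont=60.4041 V=60.8185[EX]; j=2 S=85.6556 intr=45.2844 cont=44.8700 V=45.2844[EX]; j=3 S=104.6310 intr=26.3090 cont=25.8947 V=26.3090[EX]; j=4 S=127.8100 intr=3.1300 cont=7.7648 V=7.7648[hold]; j=5 S=156.1239 intr=0.0000 cont=0.0000 V=0.0000[hold]; j=6 S=190.7101 intr=0.0000 cont=0.0000 V=0.0000[hold]; j=7 S=232.9584 intr=0.0000 cont=0.0000 V=0.0000[hold]; j=8 S=284.5658 intr=0.0000 cont=0.0000 V=0.0000[hold]  S*(8)=104.6310
k=7: j=0 S=63.4453 intr=67.4947 cont=67.0804 V=67.4947[EX]; j=1 S=77.5003 intr=53.4397 cont=53.0253 V=53.4397[EX]; j=2 S=94.6691 intr=36.2709 cont=35.8566 V=36.2709[EX]; j=3 S=115.6412 intr=15.2988 cont=17.1522 V=17.1522[hold]; j=4 S=141.2593 intr=0.0000 cont=3.9410 V=3.9410[hold]; j=5 S=172.5526 intr=0.0000 cont=0.0000 V=0.0000[hold]; j=6 S=210.7784 intr=0.0000 cont=0.0000 V=0.0000[hold]; j=7 S=257.4723 intr=0.0000 cont=0.0000 V=0.0000[hold]  S*(7)=94.6691
k=6: j=0 S=70.1215 intr=60.8185 cont=60.4041 V=60.8185[EX]; j=1 S=85.6556 intr=45.2844 cont=44.8700 V=45.2844[EX]; j=2 S=104.6310 intr=26.3090 cont=26.8015 V=26.8015[hold]; j=3 S=127.8100 intr=3.1300 cont=10.6338 V=10.6338[hold]; j=4 S=156.1239 intr=0.0000 cont=2.0002 V=2.0002[hold]; j=5 S=190.7101 intr=0.0000 cont=0.0000 V=0.0000[hold]; j=6 S=232.9584 intr=0.0000 cont=0.0000 V=0.0000[hold]  S*(6)=85.6556
k=5: j=0 S=77.5003 intr=53.4397 cont=53.0253 V=53.4397[EX]; j=1 S=94.6691 intr=36.2709 cont=36.0976 V=36.2709[EX]; j=2 S=115.6412 intr=15.2988 cont=18.8060 V=18.8060[hold]; j=3 S=141.2593 intr=0.0000 cont=6.3758 V=6.3758[hold]; j=4 S=172.5526 intr=0.0000 cont=1.0152 V=1.0152[hold]; j=5 S=210.7784 intr=0.0000 cont=0.0000 V=0.0000[hold]  S*(5)=94.6691
k=4: j=0 S=85.6556 intr=45.2844 cont=44.8700 V=45.2844[EX]; j=1 S=104.6310 intr=26.3090 cont=27.6107 V=27.6107[hold]; j=2 S=127.8100 intr=3.1300 cont=12.6645 V=12.6645[hold]; j=3 S=156.1239 intr=0.0000 cont=3.7327 V=3.7327[hold]; j=4 S=190.7101 intr=0.0000 cont=0.5153 V=0.5153[hold]  S*(4)=85.6556
k=3: j=0 S=94.6691 intr=36.2709 cont=36.4935 V=36.4935[hold]; j=1 S=115.6412 intr=15.2988 cont=20.2103 V=20.2103[hold]; j=2 S=141.2593 intr=0.0000 cont=8.2542 V=8.2542[hold]; j=3 S=172.5526 intr=0.0000 cont=2.1466 V=2.1466[hold]  S*(3)=-
k=2: j=0 S=104.6310 intr=26.3090 cont=28.4107 V=28.4107[hold]; j=1 S=127.8100 intr=3.1300 cont=14.2963 V=14.2963[hold]; j=2 S=156.1239 intr=0.0000 cont=5.2397 V=5.2397[hold]  S*(2)=-
k=1: j=0 S=115.6412 intr=15.2988 cont=21.4147 V=21.4147[hold]; j=1 S=141.2593 intr=0.0000 cont=9.8197 V=9.8197[hold]  S*(1)=-
k=0: j=0 S=127.8100 intr=3.1300 cont=15.6736 V=15.6736[hold]  S*(0)=-

price = 15.6736
boundary = - - - - 85.6556 94.6691 85.6556 94.6691 104.6310
tree:
15.6736
21.4147 9.8197
28.4107 14.2963 5.2397
36.4935 20.2103 8.2542 2.1466
45.2844 27.6107 12.6645 3.7327 0.5153
53.4397 36.2709 18.8060 6.3758 1.0152 0.0000
60.8185 45.2844 26.8015 10.6338 2.0002 0.0000 0.0000
67.4947 53.4397 36.2709 17.1522 3.9410 0.0000 0.0000 0.0000
73.5354 60.8185 45.2844 26.3090 7.7648 0.0000 0.0000 0.0000 0.0000
79.0009 67.4947 53.4397 36.2709 15.2988 0.0000 0.0000 0.0000 0.0000 0.0000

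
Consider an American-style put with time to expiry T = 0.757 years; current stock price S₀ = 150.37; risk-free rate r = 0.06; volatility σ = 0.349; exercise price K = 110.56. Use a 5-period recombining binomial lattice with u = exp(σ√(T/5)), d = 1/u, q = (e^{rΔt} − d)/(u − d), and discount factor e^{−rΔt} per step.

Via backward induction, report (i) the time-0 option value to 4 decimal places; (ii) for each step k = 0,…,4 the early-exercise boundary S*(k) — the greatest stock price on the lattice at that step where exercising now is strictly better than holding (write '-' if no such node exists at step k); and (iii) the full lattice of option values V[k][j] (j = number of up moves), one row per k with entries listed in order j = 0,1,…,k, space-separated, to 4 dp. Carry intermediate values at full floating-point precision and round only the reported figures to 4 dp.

Δt=0.15140  u=1.14545  d=0.87302  q=0.49960  discount=0.99096
step 5 (expiry): payoffs max(K−S,0) = 34.3024 10.5060 0.0000 0.0000 0.0000 0.0000
step 4: (k=4,j=0): S=87.3491, (K−S)⁺=23.2109, hold=22.2111 ⇒ V=23.2109 exercise | (k=4,j=1): S=114.6067, (K−S)⁺=0.0000, hold=5.2097 ⇒ V=5.2097 continue | (k=4,j=2): S=150.3700, (K−S)⁺=0.0000, hold=0.0000 ⇒ V=0.0000 continue | (k=4,j=3): S=197.2934, (K−S)⁺=0.0000, hold=0.0000 ⇒ V=0.0000 continue | (k=4,j=4): S=258.8593, (K−S)⁺=0.0000, hold=0.0000 ⇒ V=0.0000 continue  boundary S*=87.3491
step 3: (k=3,j=0): S=100.0540, (K−S)⁺=10.5060, hold=14.0889 ⇒ V=14.0889 continue | (k=3,j=1): S=131.2761, (K−S)⁺=0.0000, hold=2.5834 ⇒ V=2.5834 continue | (k=3,j=2): S=172.2411, (K−S)⁺=0.0000, hold=0.0000 ⇒ V=0.0000 continue | (k=3,j=3): S=225.9894, (K−S)⁺=0.0000, hold=0.0000 ⇒ V=0.0000 continue  boundary S*=-
step 2: (k=2,j=0): S=114.6067, (K−S)⁺=0.0000, hold=8.2653 ⇒ V=8.2653 continue | (k=2,j=1): S=150.3700, (K−S)⁺=0.0000, hold=1.2810 ⇒ V=1.2810 continue | (k=2,j=2): S=197.2934, (K−S)⁺=0.0000, hold=0.0000 ⇒ V=0.0000 continue  boundary S*=-
step 1: (k=1,j=0): S=131.2761, (K−S)⁺=0.0000, hold=4.7328 ⇒ V=4.7328 continue | (k=1,j=1): S=172.2411, (K−S)⁺=0.0000, hold=0.6352 ⇒ V=0.6352 continue  boundary S*=-
step 0: (k=0,j=0): S=150.3700, (K−S)⁺=0.0000, hold=2.6614 ⇒ V=2.6614 continue  boundary S*=-

price = 2.6614
boundary = - - - - 87.3491
tree:
2.6614
4.7328 0.6352
8.2653 1.2810 0.0000
14.0889 2.5834 0.0000 0.0000
23.2109 5.2097 0.0000 0.0000 0.0000
34.3024 10.5060 0.0000 0.0000 0.0000 0.0000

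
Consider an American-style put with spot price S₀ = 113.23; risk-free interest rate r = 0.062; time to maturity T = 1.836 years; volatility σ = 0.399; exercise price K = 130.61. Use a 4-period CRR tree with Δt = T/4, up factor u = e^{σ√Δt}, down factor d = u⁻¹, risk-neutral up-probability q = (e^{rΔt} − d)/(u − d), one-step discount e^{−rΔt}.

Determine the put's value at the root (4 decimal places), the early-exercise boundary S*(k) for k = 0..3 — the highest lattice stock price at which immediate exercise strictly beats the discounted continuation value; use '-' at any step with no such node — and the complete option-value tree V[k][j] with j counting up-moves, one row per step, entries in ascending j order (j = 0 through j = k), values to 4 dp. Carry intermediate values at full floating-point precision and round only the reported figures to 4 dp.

Δt=0.45900, u=1.31038, d=0.76313, q=0.48558, disc=e^(-rΔt)=0.97194
k=4 terminal: V=max(K-S,0) → 92.2069 64.6677 17.3800 0.0000 0.0000
k=3: j=0 S=50.3228 intr=80.2872 cont=76.6226 V=80.2872[EX]; j=1 S=86.4097 intr=44.2003 cont=40.5357 V=44.2003[EX]; j=2 S=148.3748 intr=0.0000 cont=8.6898 V=8.6898[hold]; j=3 S=254.7756 intr=0.0000 cont=0.0000 V=0.0000[hold]  S*(3)=86.4097
k=2: j=0 S=65.9423 intr=64.6677 cont=61.0032 V=64.6677[EX]; j=1 S=113.2300 intr=17.3800 cont=26.2009 V=26.2009[hold]; j=2 S=194.4281 intr=0.0000 cont=4.3448 V=4.3448[hold]  S*(2)=65.9423
k=1: j=0 S=86.4097 intr=44.2003 cont=44.6988 V=44.6988[hold]; j=1 S=148.3748 intr=0.0000 cont=15.1507 V=15.1507[hold]  S*(1)=-
k=0: j=0 S=113.2300 intr=17.3800 cont=29.4994 V=29.4994[hold]  S*(0)=-

price = 29.4994
boundary = - - 65.9423 86.4097
tree:
29.4994
44.6988 15.1507
64.6677 26.2009 4.3448
80.2872 44.2003 8.6898 0.0000
92.2069 64.6677 17.3800 0.0000 0.0000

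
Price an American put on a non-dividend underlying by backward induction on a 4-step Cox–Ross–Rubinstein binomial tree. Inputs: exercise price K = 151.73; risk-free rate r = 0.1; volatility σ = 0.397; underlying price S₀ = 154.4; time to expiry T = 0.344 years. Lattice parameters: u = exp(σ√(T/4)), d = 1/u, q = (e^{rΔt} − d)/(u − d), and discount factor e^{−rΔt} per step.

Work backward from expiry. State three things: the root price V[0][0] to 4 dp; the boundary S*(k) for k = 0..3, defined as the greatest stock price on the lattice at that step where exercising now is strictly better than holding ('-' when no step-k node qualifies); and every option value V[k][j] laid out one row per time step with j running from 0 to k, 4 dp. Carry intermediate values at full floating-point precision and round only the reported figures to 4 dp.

Δt=0.08600  u=1.12347  d=0.89010  q=0.50794  discount=0.99144
step 4 (expiry): payoffs max(K−S,0) = 54.8131 29.4027 0.0000 0.0000 0.0000
step 3: (k=3,j=0): S=108.8833, (K−S)⁺=42.8467, hold=41.5474 ⇒ V=42.8467 exercise | (k=3,j=1): S=137.4312, (K−S)⁺=14.2988, hold=14.3441 ⇒ V=14.3441 continue | (k=3,j=2): S=173.4640, (K−S)⁺=0.0000, hold=0.0000 ⇒ V=0.0000 continue | (k=3,j=3): S=218.9441, (K−S)⁺=0.0000, hold=0.0000 ⇒ V=0.0000 continue  boundary S*=108.8833
step 2: (k=2,j=0): S=122.3273, (K−S)⁺=29.4027, hold=28.1262 ⇒ V=29.4027 exercise | (k=2,j=1): S=154.4000, (K−S)⁺=0.0000, hold=6.9978 ⇒ V=6.9978 continue | (k=2,j=2): S=194.8818, (K−S)⁺=0.0000, hold=0.0000 ⇒ V=0.0000 continue  boundary S*=122.3273
step 1: (k=1,j=0): S=137.4312, (K−S)⁺=14.2988, hold=17.8681 ⇒ V=17.8681 continue | (k=1,j=1): S=173.4640, (K−S)⁺=0.0000, hold=3.4139 ⇒ V=3.4139 continue  boundary S*=-
step 0: (k=0,j=0): S=154.4000, (K−S)⁺=0.0000, hold=10.4361 ⇒ V=10.4361 continue  boundary S*=-

price = 10.4361
boundary = - - 122.3273 108.8833
tree:
10.4361
17.8681 3.4139
29.4027 6.9978 0.0000
42.8467 14.3441 0.0000 0.0000
54.8131 29.4027 0.0000 0.0000 0.0000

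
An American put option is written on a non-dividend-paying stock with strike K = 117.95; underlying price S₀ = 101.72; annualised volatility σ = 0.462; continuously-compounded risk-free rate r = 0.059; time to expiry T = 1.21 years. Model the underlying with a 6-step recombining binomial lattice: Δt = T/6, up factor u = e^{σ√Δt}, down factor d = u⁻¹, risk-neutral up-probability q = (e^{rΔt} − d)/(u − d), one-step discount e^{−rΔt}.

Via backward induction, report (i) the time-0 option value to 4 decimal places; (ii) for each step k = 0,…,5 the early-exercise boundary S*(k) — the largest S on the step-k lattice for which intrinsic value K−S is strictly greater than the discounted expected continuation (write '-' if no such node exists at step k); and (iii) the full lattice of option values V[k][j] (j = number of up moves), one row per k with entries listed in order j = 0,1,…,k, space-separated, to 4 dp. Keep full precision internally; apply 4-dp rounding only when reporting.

price = 27.6964
boundary = - - 67.1736 54.5877 67.1736 82.6614
tree:
27.6964
38.1872 16.8870
50.7764 25.3400 8.0410
63.3623 36.7039 13.5140 2.2409
73.5901 50.7764 22.1928 4.3357 0.0000
81.9015 63.3623 35.2886 8.3886 0.0000 0.0000
88.6557 73.5901 50.7764 16.2300 0.0000 0.0000 0.0000

Δt=0.20167  u=1.23056  d=0.81264  q=0.47696  discount=0.98817
step 6 (expiry): payoffs max(K−S,0) = 88.6557 73.5901 50.7764 16.2300 0.0000 0.0000 0.0000
step 5: (k=5,j=0): S=36.0485, (K−S)⁺=81.9015, hold=80.5064 ⇒ V=81.9015 exercise | (k=5,j=1): S=54.5877, (K−S)⁺=63.3623, hold=61.9672 ⇒ V=63.3623 exercise | (k=5,j=2): S=82.6614, (K−S)⁺=35.2886, hold=33.8936 ⇒ V=35.2886 exercise | (k=5,j=3): S=125.1729, (K−S)⁺=0.0000, hold=8.3886 ⇒ V=8.3886 continue | (k=5,j=4): S=189.5474, (K−S)⁺=0.0000, hold=0.0000 ⇒ V=0.0000 continue | (k=5,j=5): S=287.0289, (K−S)⁺=0.0000, hold=0.0000 ⇒ V=0.0000 continue  boundary S*=82.6614
step 4: (k=4,j=0): S=44.3599, (K−S)⁺=73.5901, hold=72.1950 ⇒ V=73.5901 exercise | (k=4,j=1): S=67.1736, (K−S)⁺=50.7764, hold=49.3813 ⇒ V=50.7764 exercise | (k=4,j=2): S=101.7200, (K−S)⁺=16.2300, hold=22.1928 ⇒ V=22.1928 continue | (k=4,j=3): S=154.0331, (K−S)⁺=0.0000, hold=4.3357 ⇒ V=4.3357 continue | (k=4,j=4): S=233.2501, (K−S)⁺=0.0000, hold=0.0000 ⇒ V=0.0000 continue  boundary S*=67.1736
step 3: (k=3,j=0): S=54.5877, (K−S)⁺=63.3623, hold=61.9672 ⇒ V=63.3623 exercise | (k=3,j=1): S=82.6614, (K−S)⁺=35.2886, hold=36.7039 ⇒ V=36.7039 continue | (k=3,j=2): S=125.1729, (K−S)⁺=0.0000, hold=13.5140 ⇒ V=13.5140 continue | (k=3,j=3): S=189.5474, (K−S)⁺=0.0000, hold=2.2409 ⇒ V=2.2409 continue  boundary S*=54.5877
step 2: (k=2,j=0): S=67.1736, (K−S)⁺=50.7764, hold=50.0483 ⇒ V=50.7764 exercise | (k=2,j=1): S=101.7200, (K−S)⁺=16.2300, hold=25.3400 ⇒ V=25.3400 continue | (k=2,j=2): S=154.0331, (K−S)⁺=0.0000, hold=8.0410 ⇒ V=8.0410 continue  boundary S*=67.1736
step 1: (k=1,j=0): S=82.6614, (K−S)⁺=35.2886, hold=38.1872 ⇒ V=38.1872 continue | (k=1,j=1): S=125.1729, (K−S)⁺=0.0000, hold=16.8870 ⇒ V=16.8870 continue  boundary S*=-
step 0: (k=0,j=0): S=101.7200, (K−S)⁺=16.2300, hold=27.6964 ⇒ V=27.6964 continue  boundary S*=-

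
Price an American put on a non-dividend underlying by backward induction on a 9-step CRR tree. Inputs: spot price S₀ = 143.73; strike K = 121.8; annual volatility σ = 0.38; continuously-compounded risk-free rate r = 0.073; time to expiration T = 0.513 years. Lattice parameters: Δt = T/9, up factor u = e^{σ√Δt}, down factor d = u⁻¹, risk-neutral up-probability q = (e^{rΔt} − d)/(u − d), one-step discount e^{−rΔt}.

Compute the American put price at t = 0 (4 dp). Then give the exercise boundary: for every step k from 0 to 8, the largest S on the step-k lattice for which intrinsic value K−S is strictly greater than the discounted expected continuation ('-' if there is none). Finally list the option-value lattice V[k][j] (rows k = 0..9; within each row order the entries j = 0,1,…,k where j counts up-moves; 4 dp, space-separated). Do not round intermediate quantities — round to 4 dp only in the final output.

Δt=0.05700, u=1.09497, d=0.91327, q=0.50028, disc=e^(-rΔt)=0.99585
k=9 terminal: V=max(K-S,0) → 58.2757 45.6374 30.4848 12.3174 0.0000 0.0000 0.0000 0.0000 0.0000 0.0000
k=8: j=0 S=69.5570 intr=52.2430 cont=51.7372 V=52.2430[EX]; j=1 S=83.3955 intr=38.4045 cont=37.8988 V=38.4045[EX]; j=2 S=99.9871 intr=21.8129 cont=21.3071 V=21.8129[EX]; j=3 S=119.8797 intr=1.9203 cont=6.1297 V=6.1297[hold]; j=4 S=143.7300 intr=0.0000 cont=0.0000 V=0.0000[hold]; j=5 S=172.3253 intr=0.0000 cont=0.0000 V=0.0000[hold]; j=6 S=206.6097 intr=0.0000 cont=0.0000 V=0.0000[hold]; j=7 S=247.7150 intr=0.0000 cont=0.0000 V=0.0000[hold]; j=8 S=296.9984 intr=0.0000 cont=0.0000 V=0.0000[hold]  S*(8)=99.9871
k=7: j=0 S=76.1626 intr=45.6374 cont=45.1317 V=45.6374[EX]; j=1 S=91.3152 intr=30.4848 cont=29.9790 V=30.4848[EX]; j=2 S=109.4826 intr=12.3174 cont=13.9088 V=13.9088[hold]; j=3 S=131.2643 intr=0.0000 cont=3.0504 V=3.0504[hold]; j=4 S=157.3795 intr=0.0000 cont=0.0000 V=0.0000[hold]; j=5 S=188.6904 intr=0.0000 cont=0.0000 V=0.0000[hold]; j=6 S=226.2307 intr=0.0000 cont=0.0000 V=0.0000[hold]; j=7 S=271.2397 intr=0.0000 cont=0.0000 V=0.0000[hold]  S*(7)=91.3152
k=6: j=0 S=83.3955 intr=38.4045 cont=37.8988 V=38.4045[EX]; j=1 S=99.9871 intr=21.8129 cont=22.1000 V=22.1000[hold]; j=2 S=119.8797 intr=1.9203 cont=8.4413 V=8.4413[hold]; j=3 S=143.7300 intr=0.0000 cont=1.5180 V=1.5180[hold]; j=4 S=172.3253 intr=0.0000 cont=0.0000 V=0.0000[hold]; j=5 S=206.6097 intr=0.0000 cont=0.0000 V=0.0000[hold]; j=6 S=247.7150 intr=0.0000 cont=0.0000 V=0.0000[hold]  S*(6)=83.3955
k=5: j=0 S=91.3152 intr=30.4848 cont=30.1220 V=30.4848[EX]; j=1 S=109.4826 intr=12.3174 cont=15.2034 V=15.2034[hold]; j=2 S=131.2643 intr=0.0000 cont=4.9570 V=4.9570[hold]; j=3 S=157.3795 intr=0.0000 cont=0.7554 V=0.7554[hold]; j=4 S=188.6904 intr=0.0000 cont=0.0000 V=0.0000[hold]; j=5 S=226.2307 intr=0.0000 cont=0.0000 V=0.0000[hold]  S*(5)=91.3152
k=4: j=0 S=99.9871 intr=21.8129 cont=22.7449 V=22.7449[hold]; j=1 S=119.8797 intr=1.9203 cont=10.0355 V=10.0355[hold]; j=2 S=143.7300 intr=0.0000 cont=2.8432 V=2.8432[hold]; j=3 S=172.3253 intr=0.0000 cont=0.3759 V=0.3759[hold]; j=4 S=206.6097 intr=0.0000 cont=0.0000 V=0.0000[hold]  S*(4)=-
k=3: j=0 S=109.4826 intr=12.3174 cont=16.3185 V=16.3185[hold]; j=1 S=131.2643 intr=0.0000 cont=6.4106 V=6.4106[hold]; j=2 S=157.3795 intr=0.0000 cont=1.6022 V=1.6022[hold]; j=3 S=188.6904 intr=0.0000 cont=0.1871 V=0.1871[hold]  S*(3)=-
k=2: j=0 S=119.8797 intr=1.9203 cont=11.3146 V=11.3146[hold]; j=1 S=143.7300 intr=0.0000 cont=3.9884 V=3.9884[hold]; j=2 S=172.3253 intr=0.0000 cont=0.8905 V=0.8905[hold]  S*(2)=-
k=1: j=0 S=131.2643 intr=0.0000 cont=7.6176 V=7.6176[hold]; j=1 S=157.3795 intr=0.0000 cont=2.4284 V=2.4284[hold]  S*(1)=-
k=0: j=0 S=143.7300 intr=0.0000 cont=5.0007 V=5.0007[hold]  S*(0)=-

price = 5.0007
boundary = - - - - - 91.3152 83.3955 91.3152 99.9871
tree:
5.0007
7.6176 2.4284
11.3146 3.9884 0.8905
16.3185 6.4106 1.6022 0.1871
22.7449 10.0355 2.8432 0.3759 0.0000
30.4848 15.2034 4.9570 0.7554 0.0000 0.0000
38.4045 22.1000 8.4413 1.5180 0.0000 0.0000 0.0000
45.6374 30.4848 13.9088 3.0504 0.0000 0.0000 0.0000 0.0000
52.2430 38.4045 21.8129 6.1297 0.0000 0.0000 0.0000 0.0000 0.0000
58.2757 45.6374 30.4848 12.3174 0.0000 0.0000 0.0000 0.0000 0.0000 0.0000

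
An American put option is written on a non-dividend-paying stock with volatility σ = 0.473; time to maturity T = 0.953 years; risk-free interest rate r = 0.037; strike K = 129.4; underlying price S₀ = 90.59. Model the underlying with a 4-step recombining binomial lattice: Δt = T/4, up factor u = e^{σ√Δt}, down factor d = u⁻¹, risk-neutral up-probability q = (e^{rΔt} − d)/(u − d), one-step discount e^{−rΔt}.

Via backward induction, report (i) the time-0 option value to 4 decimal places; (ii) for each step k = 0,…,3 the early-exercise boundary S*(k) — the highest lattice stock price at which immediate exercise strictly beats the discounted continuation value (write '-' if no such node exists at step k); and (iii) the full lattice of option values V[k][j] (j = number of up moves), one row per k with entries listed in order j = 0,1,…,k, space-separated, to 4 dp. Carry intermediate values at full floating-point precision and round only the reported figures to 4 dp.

price = 42.8021
boundary = - 71.9138 57.0880 71.9138
tree:
42.8021
57.4862 26.4919
72.3120 40.1588 11.0558
84.0814 57.4862 20.7141 0.0000
93.4243 72.3120 38.8100 0.0000 0.0000

params: Δt=0.23825 u=1.25970 d=0.79384 q=0.46154 e^(-rΔt)=0.99122
t_4 payoffs: 93.4243 72.3120 38.8100 0.0000 0.0000
t_3: node(3,0) S=45.3186 payoff=84.0814 vs cont=82.9457 → 84.0814 [stop]  node(3,1) S=71.9138 payoff=57.4862 vs cont=56.3505 → 57.4862 [stop]  node(3,2) S=114.1164 payoff=15.2836 vs cont=20.7141 → 20.7141 [wait]  node(3,3) S=181.0856 payoff=0.0000 vs cont=0.0000 → 0.0000 [wait]  ⇒ S*(3)=71.9138
t_2: node(2,0) S=57.0880 payoff=72.3120 vs cont=71.1764 → 72.3120 [stop]  node(2,1) S=90.5900 payoff=38.8100 vs cont=40.1588 → 40.1588 [wait]  node(2,2) S=143.7527 payoff=0.0000 vs cont=11.0558 → 11.0558 [wait]  ⇒ S*(2)=57.0880
t_1: node(1,0) S=71.9138 payoff=57.4862 vs cont=56.9675 → 57.4862 [stop]  node(1,1) S=114.1164 payoff=15.2836 vs cont=26.4919 → 26.4919 [wait]  ⇒ S*(1)=71.9138
t_0: node(0,0) S=90.5900 payoff=38.8100 vs cont=42.8021 → 42.8021 [wait]  ⇒ S*(0)=-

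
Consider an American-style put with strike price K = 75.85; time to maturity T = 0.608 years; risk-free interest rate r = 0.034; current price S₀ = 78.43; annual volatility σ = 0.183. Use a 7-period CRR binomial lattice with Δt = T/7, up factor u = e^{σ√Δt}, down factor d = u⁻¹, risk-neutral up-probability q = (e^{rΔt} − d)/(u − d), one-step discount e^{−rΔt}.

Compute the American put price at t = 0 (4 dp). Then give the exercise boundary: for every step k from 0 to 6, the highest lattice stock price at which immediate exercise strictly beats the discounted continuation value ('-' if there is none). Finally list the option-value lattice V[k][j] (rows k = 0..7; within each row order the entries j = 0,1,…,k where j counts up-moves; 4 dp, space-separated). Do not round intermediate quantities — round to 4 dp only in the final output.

price = 2.7466
boundary = - - - - 63.2108 66.7135 70.4104
tree:
2.7466
4.2485 1.3419
6.3687 2.2677 0.4740
9.1869 3.7398 0.8883 0.0848
12.6392 5.9745 1.6478 0.1751 0.0000
15.9581 9.1365 3.0182 0.3612 0.0000 0.0000
19.1026 12.6392 5.4396 0.7453 0.0000 0.0000 0.0000
22.0821 15.9581 9.1365 1.5379 0.0000 0.0000 0.0000 0.0000

params: Δt=0.08686 u=1.05541 d=0.94750 q=0.51393 e^(-rΔt)=0.99705
t_7 payoffs: 22.0821 15.9581 9.1365 1.5379 0.0000 0.0000 0.0000 0.0000
t_6: node(6,0) S=56.7474 payoff=19.1026 vs cont=18.8790 → 19.1026 [stop]  node(6,1) S=63.2108 payoff=12.6392 vs cont=12.4156 → 12.6392 [stop]  node(6,2) S=70.4104 payoff=5.4396 vs cont=5.2160 → 5.4396 [stop]  node(6,3) S=78.4300 payoff=0.0000 vs cont=0.7453 → 0.7453 [wait]  node(6,4) S=87.3630 payoff=0.0000 vs cont=0.0000 → 0.0000 [wait]  node(6,5) S=97.3135 payoff=0.0000 vs cont=0.0000 → 0.0000 [wait]  node(6,6) S=108.3974 payoff=0.0000 vs cont=0.0000 → 0.0000 [wait]  ⇒ S*(6)=70.4104
t_5: node(5,0) S=59.8919 payoff=15.9581 vs cont=15.7344 → 15.9581 [stop]  node(5,1) S=66.7135 payoff=9.1365 vs cont=8.9128 → 9.1365 [stop]  node(5,2) S=74.3121 payoff=1.5379 vs cont=3.0182 → 3.0182 [wait]  node(5,3) S=82.7761 payoff=0.0000 vs cont=0.3612 → 0.3612 [wait]  node(5,4) S=92.2042 payoff=0.0000 vs cont=0.0000 → 0.0000 [wait]  node(5,5) S=102.7061 payoff=0.0000 vs cont=0.0000 → 0.0000 [wait]  ⇒ S*(5)=66.7135
t_4: node(4,0) S=63.2108 payoff=12.6392 vs cont=12.4156 → 12.6392 [stop]  node(4,1) S=70.4104 payoff=5.4396 vs cont=5.9745 → 5.9745 [wait]  node(4,2) S=78.4300 payoff=0.0000 vs cont=1.6478 → 1.6478 [wait]  node(4,3) S=87.3630 payoff=0.0000 vs cont=0.1751 → 0.1751 [wait]  node(4,4) S=97.3135 payoff=0.0000 vs cont=0.0000 → 0.0000 [wait]  ⇒ S*(4)=63.2108
t_3: node(3,0) S=66.7135 payoff=9.1365 vs cont=9.1869 → 9.1869 [wait]  node(3,1) S=74.3121 payoff=1.5379 vs cont=3.7398 → 3.7398 [wait]  node(3,2) S=82.7761 payoff=0.0000 vs cont=0.8883 → 0.8883 [wait]  node(3,3) S=92.2042 payoff=0.0000 vs cont=0.0848 → 0.0848 [wait]  ⇒ S*(3)=-
t_2: node(2,0) S=70.4104 payoff=5.4396 vs cont=6.3687 → 6.3687 [wait]  node(2,1) S=78.4300 payoff=0.0000 vs cont=2.2677 → 2.2677 [wait]  node(2,2) S=87.3630 payoff=0.0000 vs cont=0.4740 → 0.4740 [wait]  ⇒ S*(2)=-
t_1: node(1,0) S=74.3121 payoff=1.5379 vs cont=4.2485 → 4.2485 [wait]  node(1,1) S=82.7761 payoff=0.0000 vs cont=1.3419 → 1.3419 [wait]  ⇒ S*(1)=-
t_0: node(0,0) S=78.4300 payoff=0.0000 vs cont=2.7466 → 2.7466 [wait]  ⇒ S*(0)=-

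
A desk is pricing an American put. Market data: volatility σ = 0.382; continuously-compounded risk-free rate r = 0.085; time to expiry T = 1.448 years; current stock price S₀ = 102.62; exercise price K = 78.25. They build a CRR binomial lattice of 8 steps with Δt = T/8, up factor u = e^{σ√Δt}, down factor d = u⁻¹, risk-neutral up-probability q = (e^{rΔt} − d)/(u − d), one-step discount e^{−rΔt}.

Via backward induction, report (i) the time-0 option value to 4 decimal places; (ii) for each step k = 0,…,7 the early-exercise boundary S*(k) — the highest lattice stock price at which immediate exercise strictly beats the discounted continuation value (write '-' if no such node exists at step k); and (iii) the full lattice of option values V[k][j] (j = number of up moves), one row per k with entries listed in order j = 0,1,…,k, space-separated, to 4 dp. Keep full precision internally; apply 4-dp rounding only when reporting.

price = 4.6035
boundary = - - - - 53.5684 45.5332 53.5684 63.0216
tree:
4.6035
7.3165 2.1057
11.3368 3.6301 0.6875
17.0386 6.1380 1.3020 0.1108
24.6816 10.1262 2.4469 0.2282 0.0000
32.7168 16.1715 4.5565 0.4701 0.0000 0.0000
39.5468 24.6816 8.3892 0.9681 0.0000 0.0000 0.0000
45.3523 32.7168 15.2284 1.9940 0.0000 0.0000 0.0000 0.0000
50.2869 39.5468 24.6816 4.1070 0.0000 0.0000 0.0000 0.0000 0.0000

Δt=0.18100  u=1.17647  d=0.85000  q=0.50695  discount=0.98473
step 8 (expiry): payoffs max(K−S,0) = 50.2869 39.5468 24.6816 4.1070 0.0000 0.0000 0.0000 0.0000 0.0000
step 7: (k=7,j=0): S=32.8977, (K−S)⁺=45.3523, hold=44.1576 ⇒ V=45.3523 exercise | (k=7,j=1): S=45.5332, (K−S)⁺=32.7168, hold=31.5222 ⇒ V=32.7168 exercise | (k=7,j=2): S=63.0216, (K−S)⁺=15.2284, hold=14.0337 ⇒ V=15.2284 exercise | (k=7,j=3): S=87.2270, (K−S)⁺=0.0000, hold=1.9940 ⇒ V=1.9940 continue | (k=7,j=4): S=120.7294, (K−S)⁺=0.0000, hold=0.0000 ⇒ V=0.0000 continue | (k=7,j=5): S=167.0993, (K−S)⁺=0.0000, hold=0.0000 ⇒ V=0.0000 continue | (k=7,j=6): S=231.2791, (K−S)⁺=0.0000, hold=0.0000 ⇒ V=0.0000 continue | (k=7,j=7): S=320.1091, (K−S)⁺=0.0000, hold=0.0000 ⇒ V=0.0000 continue  boundary S*=63.0216
step 6: (k=6,j=0): S=38.7032, (K−S)⁺=39.5468, hold=38.3521 ⇒ V=39.5468 exercise | (k=6,j=1): S=53.5684, (K−S)⁺=24.6816, hold=23.4870 ⇒ V=24.6816 exercise | (k=6,j=2): S=74.1430, (K−S)⁺=4.1070, hold=8.3892 ⇒ V=8.3892 continue | (k=6,j=3): S=102.6200, (K−S)⁺=0.0000, hold=0.9681 ⇒ V=0.9681 continue | (k=6,j=4): S=142.0345, (K−S)⁺=0.0000, hold=0.0000 ⇒ V=0.0000 continue | (k=6,j=5): S=196.5873, (K−S)⁺=0.0000, hold=0.0000 ⇒ V=0.0000 continue | (k=6,j=6): S=272.0929, (K−S)⁺=0.0000, hold=0.0000 ⇒ V=0.0000 continue  boundary S*=53.5684
step 5: (k=5,j=0): S=45.5332, (K−S)⁺=32.7168, hold=31.5222 ⇒ V=32.7168 exercise | (k=5,j=1): S=63.0216, (K−S)⁺=15.2284, hold=16.1715 ⇒ V=16.1715 continue | (k=5,j=2): S=87.2270, (K−S)⁺=0.0000, hold=4.5565 ⇒ V=4.5565 continue | (k=5,j=3): S=120.7294, (K−S)⁺=0.0000, hold=0.4701 ⇒ V=0.4701 continue | (k=5,j=4): S=167.0993, (K−S)⁺=0.0000, hold=0.0000 ⇒ V=0.0000 continue | (k=5,j=5): S=231.2791, (K−S)⁺=0.0000, hold=0.0000 ⇒ V=0.0000 continue  boundary S*=45.5332
step 4: (k=4,j=0): S=53.5684, (K−S)⁺=24.6816, hold=23.9577 ⇒ V=24.6816 exercise | (k=4,j=1): S=74.1430, (K−S)⁺=4.1070, hold=10.1262 ⇒ V=10.1262 continue | (k=4,j=2): S=102.6200, (K−S)⁺=0.0000, hold=2.4469 ⇒ V=2.4469 continue | (k=4,j=3): S=142.0345, (K−S)⁺=0.0000, hold=0.2282 ⇒ V=0.2282 continue | (k=4,j=4): S=196.5873, (K−S)⁺=0.0000, hold=0.0000 ⇒ V=0.0000 continue  boundary S*=53.5684
step 3: (k=3,j=0): S=63.0216, (K−S)⁺=15.2284, hold=17.0386 ⇒ V=17.0386 continue | (k=3,j=1): S=87.2270, (K−S)⁺=0.0000, hold=6.1380 ⇒ V=6.1380 continue | (k=3,j=2): S=120.7294, (K−S)⁺=0.0000, hold=1.3020 ⇒ V=1.3020 continue | (k=3,j=3): S=167.0993, (K−S)⁺=0.0000, hold=0.1108 ⇒ V=0.1108 continue  boundary S*=-
step 2: (k=2,j=0): S=74.1430, (K−S)⁺=4.1070, hold=11.3368 ⇒ V=11.3368 continue | (k=2,j=1): S=102.6200, (K−S)⁺=0.0000, hold=3.6301 ⇒ V=3.6301 continue | (k=2,j=2): S=142.0345, (K−S)⁺=0.0000, hold=0.6875 ⇒ V=0.6875 continue  boundary S*=-
step 1: (k=1,j=0): S=87.2270, (K−S)⁺=0.0000, hold=7.3165 ⇒ V=7.3165 continue | (k=1,j=1): S=120.7294, (K−S)⁺=0.0000, hold=2.1057 ⇒ V=2.1057 continue  boundary S*=-
step 0: (k=0,j=0): S=102.6200, (K−S)⁺=0.0000, hold=4.6035 ⇒ V=4.6035 continue  boundary S*=-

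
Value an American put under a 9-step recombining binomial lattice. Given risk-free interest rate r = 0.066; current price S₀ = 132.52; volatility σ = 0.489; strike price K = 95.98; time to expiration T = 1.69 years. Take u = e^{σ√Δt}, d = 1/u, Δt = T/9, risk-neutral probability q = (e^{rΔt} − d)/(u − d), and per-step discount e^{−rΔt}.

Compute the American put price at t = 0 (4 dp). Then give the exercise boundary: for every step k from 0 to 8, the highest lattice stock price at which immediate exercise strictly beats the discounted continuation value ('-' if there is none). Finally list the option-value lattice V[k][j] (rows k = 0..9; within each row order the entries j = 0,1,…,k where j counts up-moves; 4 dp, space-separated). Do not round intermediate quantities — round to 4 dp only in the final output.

price = 10.3240
boundary = - - - - 56.7771 45.9353 56.7771 45.9353 56.7771
tree:
10.3240
15.0516 5.3987
21.3809 8.4901 2.1428
29.4655 13.0559 3.6947 0.4934
39.2029 19.5359 6.2764 0.9542 0.0000
50.0447 28.2614 10.4582 1.8451 0.0000 0.0000
58.8163 39.2029 16.9771 3.5681 0.0000 0.0000 0.0000
65.9128 50.0447 26.5513 6.8999 0.0000 0.0000 0.0000 0.0000
71.6543 58.8163 39.2029 13.3428 0.0000 0.0000 0.0000 0.0000 0.0000
76.2994 65.9128 50.0447 25.8021 0.0000 0.0000 0.0000 0.0000 0.0000 0.0000

Δt=0.18778  u=1.23602  d=0.80905  q=0.47643  discount=0.98768
step 9 (expiry): payoffs max(K−S,0) = 76.2994 65.9128 50.0447 25.8021 0.0000 0.0000 0.0000 0.0000 0.0000 0.0000
step 8: (k=8,j=0): S=24.3257, (K−S)⁺=71.6543, hold=70.4721 ⇒ V=71.6543 exercise | (k=8,j=1): S=37.1637, (K−S)⁺=58.8163, hold=57.6341 ⇒ V=58.8163 exercise | (k=8,j=2): S=56.7771, (K−S)⁺=39.2029, hold=38.0207 ⇒ V=39.2029 exercise | (k=8,j=3): S=86.7416, (K−S)⁺=9.2384, hold=13.3428 ⇒ V=13.3428 continue | (k=8,j=4): S=132.5200, (K−S)⁺=0.0000, hold=0.0000 ⇒ V=0.0000 continue | (k=8,j=5): S=202.4582, (K−S)⁺=0.0000, hold=0.0000 ⇒ V=0.0000 continue | (k=8,j=6): S=309.3068, (K−S)⁺=0.0000, hold=0.0000 ⇒ V=0.0000 continue | (k=8,j=7): S=472.5453, (K−S)⁺=0.0000, hold=0.0000 ⇒ V=0.0000 continue | (k=8,j=8): S=721.9339, (K−S)⁺=0.0000, hold=0.0000 ⇒ V=0.0000 continue  boundary S*=56.7771
step 7: (k=7,j=0): S=30.0672, (K−S)⁺=65.9128, hold=64.7307 ⇒ V=65.9128 exercise | (k=7,j=1): S=45.9353, (K−S)⁺=50.0447, hold=48.8625 ⇒ V=50.0447 exercise | (k=7,j=2): S=70.1779, (K−S)⁺=25.8021, hold=26.5513 ⇒ V=26.5513 continue | (k=7,j=3): S=107.2147, (K−S)⁺=0.0000, hold=6.8999 ⇒ V=6.8999 continue | (k=7,j=4): S=163.7979, (K−S)⁺=0.0000, hold=0.0000 ⇒ V=0.0000 continue | (k=7,j=5): S=250.2433, (K−S)⁺=0.0000, hold=0.0000 ⇒ V=0.0000 continue | (k=7,j=6): S=382.3107, (K−S)⁺=0.0000, hold=0.0000 ⇒ V=0.0000 continue | (k=7,j=7): S=584.0774, (K−S)⁺=0.0000, hold=0.0000 ⇒ V=0.0000 continue  boundary S*=45.9353
step 6: (k=6,j=0): S=37.1637, (K−S)⁺=58.8163, hold=57.6341 ⇒ V=58.8163 exercise | (k=6,j=1): S=56.7771, (K−S)⁺=39.2029, hold=38.3733 ⇒ V=39.2029 exercise | (k=6,j=2): S=86.7416, (K−S)⁺=9.2384, hold=16.9771 ⇒ V=16.9771 continue | (k=6,j=3): S=132.5200, (K−S)⁺=0.0000, hold=3.5681 ⇒ V=3.5681 continue | (k=6,j=4): S=202.4582, (K−S)⁺=0.0000, hold=0.0000 ⇒ V=0.0000 continue | (k=6,j=5): S=309.3068, (K−S)⁺=0.0000, hold=0.0000 ⇒ V=0.0000 continue | (k=6,j=6): S=472.5453, (K−S)⁺=0.0000, hold=0.0000 ⇒ V=0.0000 continue  boundary S*=56.7771
step 5: (k=5,j=0): S=45.9353, (K−S)⁺=50.0447, hold=48.8625 ⇒ V=50.0447 exercise | (k=5,j=1): S=70.1779, (K−S)⁺=25.8021, hold=28.2614 ⇒ V=28.2614 continue | (k=5,j=2): S=107.2147, (K−S)⁺=0.0000, hold=10.4582 ⇒ V=10.4582 continue | (k=5,j=3): S=163.7979, (K−S)⁺=0.0000, hold=1.8451 ⇒ V=1.8451 continue | (k=5,j=4): S=250.2433, (K−S)⁺=0.0000, hold=0.0000 ⇒ V=0.0000 continue | (k=5,j=5): S=382.3107, (K−S)⁺=0.0000, hold=0.0000 ⇒ V=0.0000 continue  boundary S*=45.9353
step 4: (k=4,j=0): S=56.7771, (K−S)⁺=39.2029, hold=39.1780 ⇒ V=39.2029 exercise | (k=4,j=1): S=86.7416, (K−S)⁺=9.2384, hold=19.5359 ⇒ V=19.5359 continue | (k=4,j=2): S=132.5200, (K−S)⁺=0.0000, hold=6.2764 ⇒ V=6.2764 continue | (k=4,j=3): S=202.4582, (K−S)⁺=0.0000, hold=0.9542 ⇒ V=0.9542 continue | (k=4,j=4): S=309.3068, (K−S)⁺=0.0000, hold=0.0000 ⇒ V=0.0000 continue  boundary S*=56.7771
step 3: (k=3,j=0): S=70.1779, (K−S)⁺=25.8021, hold=29.4655 ⇒ V=29.4655 continue | (k=3,j=1): S=107.2147, (K−S)⁺=0.0000, hold=13.0559 ⇒ V=13.0559 continue | (k=3,j=2): S=163.7979, (K−S)⁺=0.0000, hold=3.6947 ⇒ V=3.6947 continue | (k=3,j=3): S=250.2433, (K−S)⁺=0.0000, hold=0.4934 ⇒ V=0.4934 continue  boundary S*=-
step 2: (k=2,j=0): S=86.7416, (K−S)⁺=9.2384, hold=21.3809 ⇒ V=21.3809 continue | (k=2,j=1): S=132.5200, (K−S)⁺=0.0000, hold=8.4901 ⇒ V=8.4901 continue | (k=2,j=2): S=202.4582, (K−S)⁺=0.0000, hold=2.1428 ⇒ V=2.1428 continue  boundary S*=-
step 1: (k=1,j=0): S=107.2147, (K−S)⁺=0.0000, hold=15.0516 ⇒ V=15.0516 continue | (k=1,j=1): S=163.7979, (K−S)⁺=0.0000, hold=5.3987 ⇒ V=5.3987 continue  boundary S*=-
step 0: (k=0,j=0): S=132.5200, (K−S)⁺=0.0000, hold=10.3240 ⇒ V=10.3240 continue  boundary S*=-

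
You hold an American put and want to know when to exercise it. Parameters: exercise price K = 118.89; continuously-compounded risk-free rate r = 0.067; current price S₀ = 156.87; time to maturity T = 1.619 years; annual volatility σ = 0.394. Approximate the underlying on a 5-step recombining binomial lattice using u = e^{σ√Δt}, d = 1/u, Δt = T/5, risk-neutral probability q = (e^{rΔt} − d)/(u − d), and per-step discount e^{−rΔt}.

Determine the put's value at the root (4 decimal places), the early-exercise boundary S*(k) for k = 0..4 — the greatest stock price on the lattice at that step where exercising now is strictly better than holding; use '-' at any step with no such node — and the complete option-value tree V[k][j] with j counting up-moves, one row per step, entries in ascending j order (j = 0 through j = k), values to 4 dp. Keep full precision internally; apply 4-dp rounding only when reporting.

price = 8.1604
boundary = - - - 80.0634 63.9831
tree:
8.1604
14.1484 2.3580
23.8875 4.7500 0.0000
38.8266 9.5683 0.0000 0.0000
54.9069 19.2745 0.0000 0.0000 0.0000
67.7575 38.8266 0.0000 0.0000 0.0000 0.0000

Δt=0.32380, u=1.25132, d=0.79916, q=0.49269, disc=e^(-rΔt)=0.97854
k=5 terminal: V=max(K-S,0) → 67.7575 38.8266 0.0000 0.0000 0.0000 0.0000
k=4: j=0 S=63.9831 intr=54.9069 cont=52.3554 V=54.9069[EX]; j=1 S=100.1850 intr=18.7050 cont=19.2745 V=19.2745[hold]; j=2 S=156.8700 intr=0.0000 cont=0.0000 V=0.0000[hold]; j=3 S=245.6276 intr=0.0000 cont=0.0000 V=0.0000[hold]; j=4 S=384.6045 intr=0.0000 cont=0.0000 V=0.0000[hold]  S*(4)=63.9831
k=3: j=0 S=80.0634 intr=38.8266 cont=36.5497 V=38.8266[EX]; j=1 S=125.3636 intr=0.0000 cont=9.5683 V=9.5683[hold]; j=2 S=196.2947 intr=0.0000 cont=0.0000 V=0.0000[hold]; j=3 S=307.3588 intr=0.0000 cont=0.0000 V=0.0000[hold]  S*(3)=80.0634
k=2: j=0 S=100.1850 intr=18.7050 cont=23.8875 V=23.8875[hold]; j=1 S=156.8700 intr=0.0000 cont=4.7500 V=4.7500[hold]; j=2 S=245.6276 intr=0.0000 cont=0.0000 V=0.0000[hold]  S*(2)=-
k=1: j=0 S=125.3636 intr=0.0000 cont=14.1484 V=14.1484[hold]; j=1 S=196.2947 intr=0.0000 cont=2.3580 V=2.3580[hold]  S*(1)=-
k=0: j=0 S=156.8700 intr=0.0000 cont=8.1604 V=8.1604[hold]  S*(0)=-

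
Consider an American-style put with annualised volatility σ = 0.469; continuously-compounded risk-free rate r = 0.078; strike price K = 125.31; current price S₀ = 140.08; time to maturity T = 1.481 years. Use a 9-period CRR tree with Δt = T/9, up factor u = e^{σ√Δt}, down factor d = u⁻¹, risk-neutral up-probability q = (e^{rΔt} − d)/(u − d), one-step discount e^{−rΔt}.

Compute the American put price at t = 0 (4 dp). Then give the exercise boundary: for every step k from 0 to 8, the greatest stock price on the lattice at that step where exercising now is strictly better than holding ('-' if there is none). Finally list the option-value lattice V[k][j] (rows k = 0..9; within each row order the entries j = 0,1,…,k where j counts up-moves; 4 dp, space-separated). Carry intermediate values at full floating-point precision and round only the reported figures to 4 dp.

price = 17.7824
boundary = - - - - 65.4447 79.1589 65.4447 79.1589 95.7470
tree:
17.7824
25.1962 10.4240
34.7323 15.7931 5.0299
46.4043 23.3264 8.2556 1.7564
59.8653 33.4191 13.2858 3.1618 0.3186
71.2035 46.1511 20.8588 5.6399 0.6282 0.0000
80.5774 59.8653 31.7127 9.9485 1.2388 0.0000 0.0000
88.3273 71.2035 46.1511 17.3048 2.4428 0.0000 0.0000 0.0000
94.7345 80.5774 59.8653 29.5630 4.8170 0.0000 0.0000 0.0000 0.0000
100.0317 88.3273 71.2035 46.1511 9.4987 0.0000 0.0000 0.0000 0.0000 0.0000

params: Δt=0.16456 u=1.20955 d=0.82675 q=0.48633 e^(-rΔt)=0.98725
t_9 payoffs: 100.0317 88.3273 71.2035 46.1511 9.4987 0.0000 0.0000 0.0000 0.0000 0.0000
t_8: node(8,0) S=30.5755 payoff=94.7345 vs cont=93.1364 → 94.7345 [stop]  node(8,1) S=44.7326 payoff=80.5774 vs cont=78.9793 → 80.5774 [stop]  node(8,2) S=65.4447 payoff=59.8653 vs cont=58.2672 → 59.8653 [stop]  node(8,3) S=95.7470 payoff=29.5630 vs cont=27.9648 → 29.5630 [stop]  node(8,4) S=140.0800 payoff=0.0000 vs cont=4.8170 → 4.8170 [wait]  node(8,5) S=204.9401 payoff=0.0000 vs cont=0.0000 → 0.0000 [wait]  node(8,6) S=299.8318 payoff=0.0000 vs cont=0.0000 → 0.0000 [wait]  node(8,7) S=438.6603 payoff=0.0000 vs cont=0.0000 → 0.0000 [wait]  node(8,8) S=641.7696 payoff=0.0000 vs cont=0.0000 → 0.0000 [wait]  ⇒ S*(8)=95.7470
t_7: node(7,0) S=36.9827 payoff=88.3273 vs cont=86.7292 → 88.3273 [stop]  node(7,1) S=54.1065 payoff=71.2035 vs cont=69.6054 → 71.2035 [stop]  node(7,2) S=79.1589 payoff=46.1511 vs cont=44.5529 → 46.1511 [stop]  node(7,3) S=115.8113 payoff=9.4987 vs cont=17.3048 → 17.3048 [wait]  node(7,4) S=169.4344 payoff=0.0000 vs cont=2.4428 → 2.4428 [wait]  node(7,5) S=247.8861 payoff=0.0000 vs cont=0.0000 → 0.0000 [wait]  node(7,6) S=362.6628 payoff=0.0000 vs cont=0.0000 → 0.0000 [wait]  node(7,7) S=530.5835 payoff=0.0000 vs cont=0.0000 → 0.0000 [wait]  ⇒ S*(7)=79.1589
t_6: node(6,0) S=44.7326 payoff=80.5774 vs cont=78.9793 → 80.5774 [stop]  node(6,1) S=65.4447 payoff=59.8653 vs cont=58.2672 → 59.8653 [stop]  node(6,2) S=95.7470 payoff=29.5630 vs cont=31.7127 → 31.7127 [wait]  node(6,3) S=140.0800 payoff=0.0000 vs cont=9.9485 → 9.9485 [wait]  node(6,4) S=204.9401 payoff=0.0000 vs cont=1.2388 → 1.2388 [wait]  node(6,5) S=299.8318 payoff=0.0000 vs cont=0.0000 → 0.0000 [wait]  node(6,6) S=438.6603 payoff=0.0000 vs cont=0.0000 → 0.0000 [wait]  ⇒ S*(6)=65.4447
t_5: node(5,0) S=54.1065 payoff=71.2035 vs cont=69.6054 → 71.2035 [stop]  node(5,1) S=79.1589 payoff=46.1511 vs cont=45.5851 → 46.1511 [stop]  node(5,2) S=115.8113 payoff=9.4987 vs cont=20.8588 → 20.8588 [wait]  node(5,3) S=169.4344 payoff=0.0000 vs cont=5.6399 → 5.6399 [wait]  node(5,4) S=247.8861 payoff=0.0000 vs cont=0.6282 → 0.6282 [wait]  node(5,5) S=362.6628 payoff=0.0000 vs cont=0.0000 → 0.0000 [wait]  ⇒ S*(5)=79.1589
t_4: node(4,0) S=65.4447 payoff=59.8653 vs cont=58.2672 → 59.8653 [stop]  node(4,1) S=95.7470 payoff=29.5630 vs cont=33.4191 → 33.4191 [wait]  node(4,2) S=140.0800 payoff=0.0000 vs cont=13.2858 → 13.2858 [wait]  node(4,3) S=204.9401 payoff=0.0000 vs cont=3.1618 → 3.1618 [wait]  node(4,4) S=299.8318 payoff=0.0000 vs cont=0.3186 → 0.3186 [wait]  ⇒ S*(4)=65.4447
t_3: node(3,0) S=79.1589 payoff=46.1511 vs cont=46.4043 → 46.4043 [wait]  node(3,1) S=115.8113 payoff=9.4987 vs cont=23.3264 → 23.3264 [wait]  node(3,2) S=169.4344 payoff=0.0000 vs cont=8.2556 → 8.2556 [wait]  node(3,3) S=247.8861 payoff=0.0000 vs cont=1.7564 → 1.7564 [wait]  ⇒ S*(3)=-
t_2: node(2,0) S=95.7470 payoff=29.5630 vs cont=34.7323 → 34.7323 [wait]  node(2,1) S=140.0800 payoff=0.0000 vs cont=15.7931 → 15.7931 [wait]  node(2,2) S=204.9401 payoff=0.0000 vs cont=5.0299 → 5.0299 [wait]  ⇒ S*(2)=-
t_1: node(1,0) S=115.8113 payoff=9.4987 vs cont=25.1962 → 25.1962 [wait]  node(1,1) S=169.4344 payoff=0.0000 vs cont=10.4240 → 10.4240 [wait]  ⇒ S*(1)=-
t_0: node(0,0) S=140.0800 payoff=0.0000 vs cont=17.7824 → 17.7824 [wait]  ⇒ S*(0)=-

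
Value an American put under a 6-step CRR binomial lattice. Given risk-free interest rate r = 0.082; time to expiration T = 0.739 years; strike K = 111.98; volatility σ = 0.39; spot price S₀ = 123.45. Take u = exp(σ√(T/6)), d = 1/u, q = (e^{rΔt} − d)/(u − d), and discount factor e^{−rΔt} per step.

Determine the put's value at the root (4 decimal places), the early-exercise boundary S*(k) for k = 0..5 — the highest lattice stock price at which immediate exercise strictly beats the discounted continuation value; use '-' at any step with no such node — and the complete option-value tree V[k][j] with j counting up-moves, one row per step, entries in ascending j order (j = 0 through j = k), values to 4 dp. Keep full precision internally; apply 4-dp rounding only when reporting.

Δt=0.12317, u=1.14668, d=0.87208, q=0.50280, disc=e^(-rΔt)=0.98995
k=6 terminal: V=max(K-S,0) → 57.6753 40.5761 18.0928 0.0000 0.0000 0.0000 0.0000
k=5: j=0 S=62.2701 intr=49.7099 cont=48.5846 V=49.7099[EX]; j=1 S=81.8774 intr=30.1026 cont=28.9773 V=30.1026[EX]; j=2 S=107.6586 intr=4.3214 cont=8.9053 V=8.9053[hold]; j=3 S=141.5577 intr=0.0000 cont=0.0000 V=0.0000[hold]; j=4 S=186.1307 intr=0.0000 cont=0.0000 V=0.0000[hold]; j=5 S=244.7386 intr=0.0000 cont=0.0000 V=0.0000[hold]  S*(5)=81.8774
k=4: j=0 S=71.4039 intr=40.5761 cont=39.4508 V=40.5761[EX]; j=1 S=93.8872 intr=18.0928 cont=19.2491 V=19.2491[hold]; j=2 S=123.4500 intr=0.0000 cont=4.3832 V=4.3832[hold]; j=3 S=162.3214 intr=0.0000 cont=0.0000 V=0.0000[hold]; j=4 S=213.4323 intr=0.0000 cont=0.0000 V=0.0000[hold]  S*(4)=71.4039
k=3: j=0 S=81.8774 intr=30.1026 cont=29.5529 V=30.1026[EX]; j=1 S=107.6586 intr=4.3214 cont=11.6562 V=11.6562[hold]; j=2 S=141.5577 intr=0.0000 cont=2.1574 V=2.1574[hold]; j=3 S=186.1307 intr=0.0000 cont=0.0000 V=0.0000[hold]  S*(3)=81.8774
k=2: j=0 S=93.8872 intr=18.0928 cont=20.6184 V=20.6184[hold]; j=1 S=123.4500 intr=0.0000 cont=6.8111 V=6.8111[hold]; j=2 S=162.3214 intr=0.0000 cont=1.0619 V=1.0619[hold]  S*(2)=-
k=1: j=0 S=107.6586 intr=4.3214 cont=13.5386 V=13.5386[hold]; j=1 S=141.5577 intr=0.0000 cont=3.8810 V=3.8810[hold]  S*(1)=-
k=0: j=0 S=123.4500 intr=0.0000 cont=8.5955 V=8.5955[hold]  S*(0)=-

price = 8.5955
boundary = - - - 81.8774 71.4039 81.8774
tree:
8.5955
13.5386 3.8810
20.6184 6.8111 1.0619
30.1026 11.6562 2.1574 0.0000
40.5761 19.2491 4.3832 0.0000 0.0000
49.7099 30.1026 8.9053 0.0000 0.0000 0.0000
57.6753 40.5761 18.0928 0.0000 0.0000 0.0000 0.0000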